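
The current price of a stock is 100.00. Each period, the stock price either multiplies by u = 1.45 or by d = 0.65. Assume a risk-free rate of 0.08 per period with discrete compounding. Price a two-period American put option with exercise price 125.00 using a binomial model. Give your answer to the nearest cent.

Risk-neutral probability p = (1 + 0.08 − 0.65)/(1.45 − 0.65) = 0.4300/0.8000 = 0.5375
Terminal stock prices: S_uu = 210.2, S_ud = 94.25, S_dd = 42.25
Terminal payoffs (K − S): max(-85.25, 0) = 0, max(30.75, 0) = 30.75, max(82.75, 0) = 82.75
Node u (S = 145): continuation = 1/1.08·[0.5375·0.0000 + 0.4625·30.7500] = 13.1684; exercise value = 0.0000 ≤ continuation, so V_u = 13.1684
Node d (S = 65): continuation = 1/1.08·[0.5375·30.7500 + 0.4625·82.7500] = 50.7407; exercise value = 60.0000 > continuation, so V_d = 60.0000 (exercise)
Node 0 (S = 100): continuation = 1/1.08·[0.5375·13.1684 + 0.4625·60.0000] = 32.2482; exercise value = 25.0000 ≤ continuation, so V_0 = 32.2482

32.25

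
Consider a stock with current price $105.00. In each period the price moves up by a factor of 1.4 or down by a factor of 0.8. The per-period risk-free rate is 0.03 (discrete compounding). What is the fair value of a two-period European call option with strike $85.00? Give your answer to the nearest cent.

Risk-neutral probability p = (1 + 0.03 − 0.8)/(1.4 − 0.8) = 0.2300/0.6000 = 0.3833
Terminal stock prices: S_uu = 205.8, S_ud = 117.6, S_dd = 67.2
Terminal payoffs (S − K): max(120.8, 0) = 120.8, max(32.6, 0) = 32.6, max(-17.8, 0) = 0
Node u (S = 147): V_u = 1/1.03·[0.3833·120.8000 + 0.6167·32.6000] = 64.4757
Node d (S = 84): V_d = 1/1.03·[0.3833·32.6000 + 0.6167·0.0000] = 12.1327
Node 0 (S = 105): V_0 = 1/1.03·[0.3833·64.4757 + 0.6167·12.1327] = 31.2597

$31.26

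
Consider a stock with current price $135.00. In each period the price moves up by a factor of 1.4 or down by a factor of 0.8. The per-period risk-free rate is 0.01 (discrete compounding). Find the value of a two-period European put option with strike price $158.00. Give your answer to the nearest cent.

$32.69

Risk-neutral probability p = (1 + 0.01 − 0.8)/(1.4 − 0.8) = 0.2100/0.6000 = 0.3500
Terminal stock prices: S_uu = 264.6, S_ud = 151.2, S_dd = 86.4
Terminal payoffs (K − S): max(-106.6, 0) = 0, max(6.8, 0) = 6.8, max(71.6, 0) = 71.6
Node u (S = 189): V_u = 1/1.01·[0.3500·0.0000 + 0.6500·6.8000] = 4.3762
Node d (S = 108): V_d = 1/1.01·[0.3500·6.8000 + 0.6500·71.6000] = 48.4356
Node 0 (S = 135): V_0 = 1/1.01·[0.3500·4.3762 + 0.6500·48.4356] = 32.6880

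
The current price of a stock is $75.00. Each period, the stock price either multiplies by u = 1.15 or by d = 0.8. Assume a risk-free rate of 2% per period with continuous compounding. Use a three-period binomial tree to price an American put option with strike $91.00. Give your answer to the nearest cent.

Risk-neutral probability p = (e^0.02 − 0.8)/(1.15 − 0.8) = 0.2202/0.3500 = 0.6291
Terminal stock prices: S_uuu = 114.1, S_uud = 79.35, S_udd = 55.2, S_ddd = 38.4
Terminal payoffs (K − S): max(-23.07, 0) = 0, max(11.65, 0) = 11.65, max(35.8, 0) = 35.8, max(52.6, 0) = 52.6
Node uu (S = 99.19): continuation = e^(−0.02)·[0.6291·0.0000 + 0.3709·11.6500] = 4.2349; exercise value = 0.0000 ≤ continuation, so V_uu = 4.2349
Node ud (S = 69): continuation = e^(−0.02)·[0.6291·11.6500 + 0.3709·35.8000] = 20.1981; exercise value = 22.0000 > continuation, so V_ud = 22.0000 (exercise)
Node dd (S = 48): continuation = e^(−0.02)·[0.6291·35.8000 + 0.3709·52.6000] = 41.1981; exercise value = 43.0000 > continuation, so V_dd = 43.0000 (exercise)
Node u (S = 86.25): continuation = e^(−0.02)·[0.6291·4.2349 + 0.3709·22.0000] = 10.6088; exercise value = 4.7500 ≤ continuation, so V_u = 10.6088
Node d (S = 60): continuation = e^(−0.02)·[0.6291·22.0000 + 0.3709·43.0000] = 29.1981; exercise value = 31.0000 > continuation, so V_d = 31.0000 (exercise)
Node 0 (S = 75): continuation = e^(−0.02)·[0.6291·10.6088 + 0.3709·31.0000] = 17.8112; exercise value = 16.0000 ≤ continuation, so V_0 = 17.8112

$17.81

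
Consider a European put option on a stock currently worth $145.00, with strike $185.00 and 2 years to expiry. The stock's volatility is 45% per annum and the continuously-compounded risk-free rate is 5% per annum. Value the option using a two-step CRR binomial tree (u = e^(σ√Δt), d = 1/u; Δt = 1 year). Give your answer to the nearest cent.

CRR parameters: u = e^(σ√Δt) = e^(0.45·√1) = 1.5683, d = 1/u = 0.6376
Per-period rate: rΔt = 0.05·1 = 0.05, so R = e^0.05 = 1.0513
Risk-neutral probability p = (e^0.05 − 0.6376)/(1.5683 − 0.6376) = 0.4136/0.9307 = 0.4445
Terminal stock prices: S_uu = 356.6, S_ud = 145, S_dd = 58.95
Terminal payoffs (K − S): max(-171.6, 0) = 0, max(40, 0) = 40, max(126, 0) = 126
Node u (S = 227.4): V_u = e^(−0.05)·[0.4445·0.0000 + 0.5555·40.0000] = 21.1382
Node d (S = 92.46): V_d = e^(−0.05)·[0.4445·40.0000 + 0.5555·126.0474] = 83.5214
Node 0 (S = 145): V_0 = e^(−0.05)·[0.4445·21.1382 + 0.5555·83.5214] = 53.0740

$53.07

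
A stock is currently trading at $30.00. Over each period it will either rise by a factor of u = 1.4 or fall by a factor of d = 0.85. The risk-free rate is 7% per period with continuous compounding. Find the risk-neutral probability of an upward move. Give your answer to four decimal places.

p = 0.4046

Risk-neutral probability p = (e^0.07 − 0.85)/(1.4 − 0.85) = 0.2225/0.5500 = 0.4046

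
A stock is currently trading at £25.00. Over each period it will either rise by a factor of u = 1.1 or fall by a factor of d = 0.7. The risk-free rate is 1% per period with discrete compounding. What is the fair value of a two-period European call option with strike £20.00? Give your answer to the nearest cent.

Risk-neutral probability p = (1 + 0.01 − 0.7)/(1.1 − 0.7) = 0.3100/0.4000 = 0.7750
Terminal stock prices: S_uu = 30.25, S_ud = 19.25, S_dd = 12.25
Terminal payoffs (S − K): max(10.25, 0) = 10.25, max(-0.75, 0) = 0, max(-7.75, 0) = 0
Node u (S = 27.5): V_u = 1/1.01·[0.7750·10.2500 + 0.2250·0.0000] = 7.8651
Node d (S = 17.5): V_d = 1/1.01·[0.7750·0.0000 + 0.2250·0.0000] = 0.0000
Node 0 (S = 25): V_0 = 1/1.01·[0.7750·7.8651 + 0.2250·0.0000] = 6.0351

£6.04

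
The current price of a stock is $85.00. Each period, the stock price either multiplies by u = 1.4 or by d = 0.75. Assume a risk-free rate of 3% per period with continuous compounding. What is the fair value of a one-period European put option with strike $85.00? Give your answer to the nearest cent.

$11.72

Risk-neutral probability p = (e^0.03 − 0.75)/(1.4 − 0.75) = 0.2805/0.6500 = 0.4315
Terminal stock prices: S_u = 119, S_d = 63.75
Terminal payoffs (K − S): max(-34, 0) = 0, max(21.25, 0) = 21.25
Node 0 (S = 85): V_0 = e^(−0.03)·[0.4315·0.0000 + 0.5685·21.2500] = 11.7242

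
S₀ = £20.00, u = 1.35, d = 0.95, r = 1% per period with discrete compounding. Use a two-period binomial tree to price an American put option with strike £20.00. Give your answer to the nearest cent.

£1.38

Risk-neutral probability p = (1 + 0.01 − 0.95)/(1.35 − 0.95) = 0.0600/0.4000 = 0.1500
Terminal stock prices: S_uu = 36.45, S_ud = 25.65, S_dd = 18.05
Terminal payoffs (K − S): max(-16.45, 0) = 0, max(-5.65, 0) = 0, max(1.95, 0) = 1.95
Node u (S = 27): continuation = 1/1.01·[0.1500·0.0000 + 0.8500·0.0000] = 0.0000; exercise value = 0.0000 ≤ continuation, so V_u = 0.0000
Node d (S = 19): continuation = 1/1.01·[0.1500·0.0000 + 0.8500·1.9500] = 1.6411; exercise value = 1.0000 ≤ continuation, so V_d = 1.6411
Node 0 (S = 20): continuation = 1/1.01·[0.1500·0.0000 + 0.8500·1.6411] = 1.3811; exercise value = 0.0000 ≤ continuation, so V_0 = 1.3811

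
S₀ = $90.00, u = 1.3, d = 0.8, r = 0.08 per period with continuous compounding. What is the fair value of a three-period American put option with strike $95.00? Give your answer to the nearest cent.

$10.89

Risk-neutral probability p = (e^0.08 − 0.8)/(1.3 − 0.8) = 0.2833/0.5000 = 0.5666
Terminal stock prices: S_uuu = 197.7, S_uud = 121.7, S_udd = 74.88, S_ddd = 46.08
Terminal payoffs (K − S): max(-102.7, 0) = 0, max(-26.68, 0) = 0, max(20.12, 0) = 20.12, max(48.92, 0) = 48.92
Node uu (S = 152.1): continuation = e^(−0.08)·[0.5666·0.0000 + 0.4334·0.0000] = 0.0000; exercise value = 0.0000 ≤ continuation, so V_uu = 0.0000
Node ud (S = 93.6): continuation = e^(−0.08)·[0.5666·0.0000 + 0.4334·20.1200] = 8.0501; exercise value = 1.4000 ≤ continuation, so V_ud = 8.0501
Node dd (S = 57.6): continuation = e^(−0.08)·[0.5666·20.1200 + 0.4334·48.9200] = 30.0961; exercise value = 37.4000 > continuation, so V_dd = 37.4000 (exercise)
Node u (S = 117): continuation = e^(−0.08)·[0.5666·0.0000 + 0.4334·8.0501] = 3.2209; exercise value = 0.0000 ≤ continuation, so V_u = 3.2209
Node d (S = 72): continuation = e^(−0.08)·[0.5666·8.0501 + 0.4334·37.4000] = 19.1741; exercise value = 23.0000 > continuation, so V_d = 23.0000 (exercise)
Node 0 (S = 90): continuation = e^(−0.08)·[0.5666·3.2209 + 0.4334·23.0000] = 10.8869; exercise value = 5.0000 ≤ continuation, so V_0 = 10.8869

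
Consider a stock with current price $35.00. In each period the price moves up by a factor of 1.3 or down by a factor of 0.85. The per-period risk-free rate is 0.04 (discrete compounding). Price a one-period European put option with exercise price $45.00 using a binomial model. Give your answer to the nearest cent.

Risk-neutral probability p = (1 + 0.04 − 0.85)/(1.3 − 0.85) = 0.1900/0.4500 = 0.4222
Terminal stock prices: S_u = 45.5, S_d = 29.75
Terminal payoffs (K − S): max(-0.5, 0) = 0, max(15.25, 0) = 15.25
Node 0 (S = 35): V_0 = 1/1.04·[0.4222·0.0000 + 0.5778·15.2500] = 8.4722

$8.47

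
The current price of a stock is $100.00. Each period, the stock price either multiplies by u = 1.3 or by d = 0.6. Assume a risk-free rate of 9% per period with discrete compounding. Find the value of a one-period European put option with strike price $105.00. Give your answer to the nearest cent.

Risk-neutral probability p = (1 + 0.09 − 0.6)/(1.3 − 0.6) = 0.4900/0.7000 = 0.7000
Terminal stock prices: S_u = 130, S_d = 60
Terminal payoffs (K − S): max(-25, 0) = 0, max(45, 0) = 45
Node 0 (S = 100): V_0 = 1/1.09·[0.7000·0.0000 + 0.3000·45.0000] = 12.3853

$12.39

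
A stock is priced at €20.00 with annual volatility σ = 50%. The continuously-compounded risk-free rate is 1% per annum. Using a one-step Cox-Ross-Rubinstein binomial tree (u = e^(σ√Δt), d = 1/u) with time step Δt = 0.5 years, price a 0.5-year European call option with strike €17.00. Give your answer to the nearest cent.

CRR parameters: u = e^(σ√Δt) = e^(0.5·√0.5) = 1.4241, d = 1/u = 0.7022
Per-period rate: rΔt = 0.01·0.5 = 0.005, so R = e^0.005 = 1.0050
Risk-neutral probability p = (e^0.005 − 0.7022)/(1.4241 − 0.7022) = 0.3028/0.7219 = 0.4195
Terminal stock prices: S_u = 28.48, S_d = 14.04
Terminal payoffs (S − K): max(11.48, 0) = 11.48, max(-2.956, 0) = 0
Node 0 (S = 20): V_0 = e^(−0.005)·[0.4195·11.4824 + 0.5805·0.0000] = 4.7924

€4.79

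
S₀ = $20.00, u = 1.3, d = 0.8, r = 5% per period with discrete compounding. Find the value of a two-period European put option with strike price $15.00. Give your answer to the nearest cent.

Risk-neutral probability p = (1 + 0.05 − 0.8)/(1.3 − 0.8) = 0.2500/0.5000 = 0.5000
Terminal stock prices: S_uu = 33.8, S_ud = 20.8, S_dd = 12.8
Terminal payoffs (K − S): max(-18.8, 0) = 0, max(-5.8, 0) = 0, max(2.2, 0) = 2.2
Node u (S = 26): V_u = 1/1.05·[0.5000·0.0000 + 0.5000·0.0000] = 0.0000
Node d (S = 16): V_d = 1/1.05·[0.5000·0.0000 + 0.5000·2.2000] = 1.0476
Node 0 (S = 20): V_0 = 1/1.05·[0.5000·0.0000 + 0.5000·1.0476] = 0.4989

$0.50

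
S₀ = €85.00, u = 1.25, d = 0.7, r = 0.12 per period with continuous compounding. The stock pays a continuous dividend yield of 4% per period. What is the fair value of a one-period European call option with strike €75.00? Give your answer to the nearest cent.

Per-period risk-free factor R = e^0.12 = 1.1275; dividend-adjusted growth = e^(0.12−0.04) = 1.0833.
Risk-neutral probability p = (1.0833 − 0.7)/(1.25 − 0.7) = 0.3833/0.5500 = 0.6969
Terminal stock prices: S_u = 106.2, S_d = 59.5
Terminal payoffs (S − K): max(31.25, 0) = 31.25, max(-15.5, 0) = 0
Node 0 (S = 85): V_0 = e^(−0.12)·[0.6969·31.2500 + 0.3031·0.0000] = 19.3151

€19.32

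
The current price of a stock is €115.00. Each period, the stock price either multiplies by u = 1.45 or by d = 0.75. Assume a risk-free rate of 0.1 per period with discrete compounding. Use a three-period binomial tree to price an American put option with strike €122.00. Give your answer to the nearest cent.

Risk-neutral probability p = (1 + 0.1 − 0.75)/(1.45 − 0.75) = 0.3500/0.7000 = 0.5000
Terminal stock prices: S_uuu = 350.6, S_uud = 181.3, S_udd = 93.8, S_ddd = 48.52
Terminal payoffs (K − S): max(-228.6, 0) = 0, max(-59.34, 0) = 0, max(28.2, 0) = 28.2, max(73.48, 0) = 73.48
Node uu (S = 241.8): continuation = 1/1.1·[0.5000·0.0000 + 0.5000·0.0000] = 0.0000; exercise value = 0.0000 ≤ continuation, so V_uu = 0.0000
Node ud (S = 125.1): continuation = 1/1.1·[0.5000·0.0000 + 0.5000·28.2031] = 12.8196; exercise value = 0.0000 ≤ continuation, so V_ud = 12.8196
Node dd (S = 64.69): continuation = 1/1.1·[0.5000·28.2031 + 0.5000·73.4844] = 46.2216; exercise value = 57.3125 > continuation, so V_dd = 57.3125 (exercise)
Node u (S = 166.8): continuation = 1/1.1·[0.5000·0.0000 + 0.5000·12.8196] = 5.8271; exercise value = 0.0000 ≤ continuation, so V_u = 5.8271
Node d (S = 86.25): continuation = 1/1.1·[0.5000·12.8196 + 0.5000·57.3125] = 31.8782; exercise value = 35.7500 > continuation, so V_d = 35.7500 (exercise)
Node 0 (S = 115): continuation = 1/1.1·[0.5000·5.8271 + 0.5000·35.7500] = 18.8987; exercise value = 7.0000 ≤ continuation, so V_0 = 18.8987

€18.90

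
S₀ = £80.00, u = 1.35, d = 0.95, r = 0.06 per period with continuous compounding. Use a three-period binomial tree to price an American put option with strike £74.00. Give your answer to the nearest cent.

£1.69

Risk-neutral probability p = (e^0.06 − 0.95)/(1.35 − 0.95) = 0.1118/0.4000 = 0.2796
Terminal stock prices: S_uuu = 196.8, S_uud = 138.5, S_udd = 97.47, S_ddd = 68.59
Terminal payoffs (K − S): max(-122.8, 0) = 0, max(-64.51, 0) = 0, max(-23.47, 0) = 0, max(5.41, 0) = 5.41
Node uu (S = 145.8): continuation = e^(−0.06)·[0.2796·0.0000 + 0.7204·0.0000] = 0.0000; exercise value = 0.0000 ≤ continuation, so V_uu = 0.0000
Node ud (S = 102.6): continuation = e^(−0.06)·[0.2796·0.0000 + 0.7204·0.0000] = 0.0000; exercise value = 0.0000 ≤ continuation, so V_ud = 0.0000
Node dd (S = 72.2): continuation = e^(−0.06)·[0.2796·0.0000 + 0.7204·5.4100] = 3.6704; exercise value = 1.8000 ≤ continuation, so V_dd = 3.6704
Node u (S = 108): continuation = e^(−0.06)·[0.2796·0.0000 + 0.7204·0.0000] = 0.0000; exercise value = 0.0000 ≤ continuation, so V_u = 0.0000
Node d (S = 76): continuation = e^(−0.06)·[0.2796·0.0000 + 0.7204·3.6704] = 2.4902; exercise value = 0.0000 ≤ continuation, so V_d = 2.4902
Node 0 (S = 80): continuation = e^(−0.06)·[0.2796·0.0000 + 0.7204·2.4902] = 1.6895; exercise value = 0.0000 ≤ continuation, so V_0 = 1.6895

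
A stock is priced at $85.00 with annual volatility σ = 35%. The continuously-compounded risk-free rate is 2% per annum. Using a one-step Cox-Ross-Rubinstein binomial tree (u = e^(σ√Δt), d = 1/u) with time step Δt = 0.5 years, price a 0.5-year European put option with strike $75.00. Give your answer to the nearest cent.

CRR parameters: u = e^(σ√Δt) = e^(0.35·√0.5) = 1.2808, d = 1/u = 0.7808
Per-period rate: rΔt = 0.02·0.5 = 0.01, so R = e^0.01 = 1.0101
Risk-neutral probability p = (e^0.01 − 0.7808)/(1.2808 − 0.7808) = 0.2293/0.5000 = 0.4585
Terminal stock prices: S_u = 108.9, S_d = 66.36
Terminal payoffs (K − S): max(-33.87, 0) = 0, max(8.635, 0) = 8.635
Node 0 (S = 85): V_0 = e^(−0.01)·[0.4585·0.0000 + 0.5415·8.6354] = 4.6292

$4.63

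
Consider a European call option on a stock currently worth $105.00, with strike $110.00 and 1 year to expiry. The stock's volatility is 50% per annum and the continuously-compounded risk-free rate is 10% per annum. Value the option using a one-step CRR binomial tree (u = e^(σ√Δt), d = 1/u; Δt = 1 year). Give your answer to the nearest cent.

CRR parameters: u = e^(σ√Δt) = e^(0.5·√1) = 1.6487, d = 1/u = 0.6065
Per-period rate: rΔt = 0.1·1 = 0.1, so R = e^0.1 = 1.1052
Risk-neutral probability p = (e^0.1 − 0.6065)/(1.6487 − 0.6065) = 0.4986/1.0422 = 0.4785
Terminal stock prices: S_u = 173.1, S_d = 63.69
Terminal payoffs (S − K): max(63.12, 0) = 63.12, max(-46.31, 0) = 0
Node 0 (S = 105): V_0 = e^(−0.1)·[0.4785·63.1157 + 0.5215·0.0000] = 27.3243

$27.32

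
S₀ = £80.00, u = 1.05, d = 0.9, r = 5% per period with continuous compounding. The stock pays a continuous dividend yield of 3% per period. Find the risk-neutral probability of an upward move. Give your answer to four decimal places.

p = 0.8013

Per-period risk-free factor R = e^0.05 = 1.0513; dividend-adjusted growth = e^(0.05−0.03) = 1.0202.
Risk-neutral probability p = (1.0202 − 0.9)/(1.05 − 0.9) = 0.1202/0.1500 = 0.8013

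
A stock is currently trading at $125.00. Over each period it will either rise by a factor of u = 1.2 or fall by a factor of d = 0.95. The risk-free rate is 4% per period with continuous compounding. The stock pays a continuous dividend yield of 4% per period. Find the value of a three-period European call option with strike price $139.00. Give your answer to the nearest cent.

Per-period risk-free factor R = e^0.04 = 1.0408; dividend-adjusted growth = e^(0.04−0.04) = 1.0000.
Risk-neutral probability p = (1.0000 − 0.95)/(1.2 − 0.95) = 0.0500/0.2500 = 0.2000
Terminal stock prices: S_uuu = 216, S_uud = 171, S_udd = 135.4, S_ddd = 107.2
Terminal payoffs (S − K): max(77, 0) = 77, max(32, 0) = 32, max(-3.625, 0) = 0, max(-31.83, 0) = 0
Node uu (S = 180): V_uu = e^(−0.04)·[0.2000·77.0000 + 0.8000·32.0000] = 39.3924
Node ud (S = 142.5): V_ud = e^(−0.04)·[0.2000·32.0000 + 0.8000·0.0000] = 6.1491
Node dd (S = 112.8): V_dd = e^(−0.04)·[0.2000·0.0000 + 0.8000·0.0000] = 0.0000
Node u (S = 150): V_u = e^(−0.04)·[0.2000·39.3924 + 0.8000·6.1491] = 12.2959
Node d (S = 118.8): V_d = e^(−0.04)·[0.2000·6.1491 + 0.8000·0.0000] = 1.1816
Node 0 (S = 125): V_0 = e^(−0.04)·[0.2000·12.2959 + 0.8000·1.1816] = 3.2710

$3.27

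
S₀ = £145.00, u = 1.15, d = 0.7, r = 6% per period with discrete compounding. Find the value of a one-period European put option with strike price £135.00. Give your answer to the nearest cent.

£6.32

Risk-neutral probability p = (1 + 0.06 − 0.7)/(1.15 − 0.7) = 0.3600/0.4500 = 0.8000
Terminal stock prices: S_u = 166.8, S_d = 101.5
Terminal payoffs (K − S): max(-31.75, 0) = 0, max(33.5, 0) = 33.5
Node 0 (S = 145): V_0 = 1/1.06·[0.8000·0.0000 + 0.2000·33.5000] = 6.3208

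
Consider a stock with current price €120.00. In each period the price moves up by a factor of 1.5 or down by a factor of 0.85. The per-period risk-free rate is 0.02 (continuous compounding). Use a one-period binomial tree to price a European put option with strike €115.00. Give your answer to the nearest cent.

€9.41

Risk-neutral probability p = (e^0.02 − 0.85)/(1.5 − 0.85) = 0.1702/0.6500 = 0.2618
Terminal stock prices: S_u = 180, S_d = 102
Terminal payoffs (K − S): max(-65, 0) = 0, max(13, 0) = 13
Node 0 (S = 120): V_0 = e^(−0.02)·[0.2618·0.0000 + 0.7382·13.0000] = 9.4060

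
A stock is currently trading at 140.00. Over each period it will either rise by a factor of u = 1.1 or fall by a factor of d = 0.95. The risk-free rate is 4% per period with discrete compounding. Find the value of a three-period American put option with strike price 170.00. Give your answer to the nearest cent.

30.00

Risk-neutral probability p = (1 + 0.04 − 0.95)/(1.1 − 0.95) = 0.0900/0.1500 = 0.6000
Terminal stock prices: S_uuu = 186.3, S_uud = 160.9, S_udd = 139, S_ddd = 120
Terminal payoffs (K − S): max(-16.34, 0) = 0, max(9.07, 0) = 9.07, max(31.02, 0) = 31.02, max(49.97, 0) = 49.97
Node uu (S = 169.4): continuation = 1/1.04·[0.6000·0.0000 + 0.4000·9.0700] = 3.4885; exercise value = 0.6000 ≤ continuation, so V_uu = 3.4885
Node ud (S = 146.3): continuation = 1/1.04·[0.6000·9.0700 + 0.4000·31.0150] = 17.1615; exercise value = 23.7000 > continuation, so V_ud = 23.7000 (exercise)
Node dd (S = 126.3): continuation = 1/1.04·[0.6000·31.0150 + 0.4000·49.9675] = 37.1115; exercise value = 43.6500 > continuation, so V_dd = 43.6500 (exercise)
Node u (S = 154): continuation = 1/1.04·[0.6000·3.4885 + 0.4000·23.7000] = 11.1280; exercise value = 16.0000 > continuation, so V_u = 16.0000 (exercise)
Node d (S = 133): continuation = 1/1.04·[0.6000·23.7000 + 0.4000·43.6500] = 30.4615; exercise value = 37.0000 > continuation, so V_d = 37.0000 (exercise)
Node 0 (S = 140): continuation = 1/1.04·[0.6000·16.0000 + 0.4000·37.0000] = 23.4615; exercise value = 30.0000 > continuation, so V_0 = 30.0000 (exercise)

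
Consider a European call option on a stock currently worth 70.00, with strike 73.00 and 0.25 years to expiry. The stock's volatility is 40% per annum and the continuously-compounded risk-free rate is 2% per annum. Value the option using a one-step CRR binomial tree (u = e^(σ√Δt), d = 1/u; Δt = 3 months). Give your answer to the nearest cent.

CRR parameters: u = e^(σ√Δt) = e^(0.4·√0.25) = 1.2214, d = 1/u = 0.8187
Per-period rate: rΔt = 0.02·0.25 = 0.005, so R = e^0.005 = 1.0050
Risk-neutral probability p = (e^0.005 − 0.8187)/(1.2214 − 0.8187) = 0.1863/0.4027 = 0.4626
Terminal stock prices: S_u = 85.5, S_d = 57.31
Terminal payoffs (S − K): max(12.5, 0) = 12.5, max(-15.69, 0) = 0
Node 0 (S = 70): V_0 = e^(−0.005)·[0.4626·12.4982 + 0.5374·0.0000] = 5.7530

5.75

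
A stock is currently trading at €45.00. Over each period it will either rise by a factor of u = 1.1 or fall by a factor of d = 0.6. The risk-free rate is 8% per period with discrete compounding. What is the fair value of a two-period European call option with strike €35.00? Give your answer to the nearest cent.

€15.37

Risk-neutral probability p = (1 + 0.08 − 0.6)/(1.1 − 0.6) = 0.4800/0.5000 = 0.9600
Terminal stock prices: S_uu = 54.45, S_ud = 29.7, S_dd = 16.2
Terminal payoffs (S − K): max(19.45, 0) = 19.45, max(-5.3, 0) = 0, max(-18.8, 0) = 0
Node u (S = 49.5): V_u = 1/1.08·[0.9600·19.4500 + 0.0400·0.0000] = 17.2889
Node d (S = 27): V_d = 1/1.08·[0.9600·0.0000 + 0.0400·0.0000] = 0.0000
Node 0 (S = 45): V_0 = 1/1.08·[0.9600·17.2889 + 0.0400·0.0000] = 15.3679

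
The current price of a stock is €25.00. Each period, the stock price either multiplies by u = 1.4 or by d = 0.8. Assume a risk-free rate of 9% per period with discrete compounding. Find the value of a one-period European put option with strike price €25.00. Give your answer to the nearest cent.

Risk-neutral probability p = (1 + 0.09 − 0.8)/(1.4 − 0.8) = 0.2900/0.6000 = 0.4833
Terminal stock prices: S_u = 35, S_d = 20
Terminal payoffs (K − S): max(-10, 0) = 0, max(5, 0) = 5
Node 0 (S = 25): V_0 = 1/1.09·[0.4833·0.0000 + 0.5167·5.0000] = 2.3700

€2.37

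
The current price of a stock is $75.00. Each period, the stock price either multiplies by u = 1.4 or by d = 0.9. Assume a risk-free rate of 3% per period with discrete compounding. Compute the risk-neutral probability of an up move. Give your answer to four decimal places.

p = 0.2600

Risk-neutral probability p = (1 + 0.03 − 0.9)/(1.4 − 0.9) = 0.1300/0.5000 = 0.2600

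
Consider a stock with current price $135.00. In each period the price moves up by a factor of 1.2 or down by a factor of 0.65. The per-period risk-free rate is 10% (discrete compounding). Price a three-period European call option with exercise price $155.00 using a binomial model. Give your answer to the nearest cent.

Risk-neutral probability p = (1 + 0.1 − 0.65)/(1.2 − 0.65) = 0.4500/0.5500 = 0.8182
Terminal stock prices: S_uuu = 233.3, S_uud = 126.4, S_udd = 68.45, S_ddd = 37.07
Terminal payoffs (S − K): max(78.28, 0) = 78.28, max(-28.64, 0) = 0, max(-86.55, 0) = 0, max(-117.9, 0) = 0
Node uu (S = 194.4): V_uu = 1/1.1·[0.8182·78.2800 + 0.1818·0.0000] = 58.2248
Node ud (S = 105.3): V_ud = 1/1.1·[0.8182·0.0000 + 0.1818·0.0000] = 0.0000
Node dd (S = 57.04): V_dd = 1/1.1·[0.8182·0.0000 + 0.1818·0.0000] = 0.0000
Node u (S = 162): V_u = 1/1.1·[0.8182·58.2248 + 0.1818·0.0000] = 43.3077
Node d (S = 87.75): V_d = 1/1.1·[0.8182·0.0000 + 0.1818·0.0000] = 0.0000
Node 0 (S = 135): V_0 = 1/1.1·[0.8182·43.3077 + 0.1818·0.0000] = 32.2123

$32.21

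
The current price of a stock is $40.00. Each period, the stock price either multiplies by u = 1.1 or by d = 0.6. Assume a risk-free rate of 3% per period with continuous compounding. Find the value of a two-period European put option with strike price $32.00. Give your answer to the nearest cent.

$1.58

Risk-neutral probability p = (e^0.03 − 0.6)/(1.1 − 0.6) = 0.4305/0.5000 = 0.8609
Terminal stock prices: S_uu = 48.4, S_ud = 26.4, S_dd = 14.4
Terminal payoffs (K − S): max(-16.4, 0) = 0, max(5.6, 0) = 5.6, max(17.6, 0) = 17.6
Node u (S = 44): V_u = e^(−0.03)·[0.8609·0.0000 + 0.1391·5.6000] = 0.7559
Node d (S = 24): V_d = e^(−0.03)·[0.8609·5.6000 + 0.1391·17.6000] = 7.0543
Node 0 (S = 40): V_0 = e^(−0.03)·[0.8609·0.7559 + 0.1391·7.0543] = 1.5837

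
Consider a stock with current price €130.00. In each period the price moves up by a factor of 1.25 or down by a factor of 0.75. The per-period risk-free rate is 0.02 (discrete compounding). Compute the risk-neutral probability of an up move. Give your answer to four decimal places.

p = 0.5400

Risk-neutral probability p = (1 + 0.02 − 0.75)/(1.25 − 0.75) = 0.2700/0.5000 = 0.5400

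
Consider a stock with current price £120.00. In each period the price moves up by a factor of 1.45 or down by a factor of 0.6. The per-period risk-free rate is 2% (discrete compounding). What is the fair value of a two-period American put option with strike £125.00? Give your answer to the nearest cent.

Risk-neutral probability p = (1 + 0.02 − 0.6)/(1.45 − 0.6) = 0.4200/0.8500 = 0.4941
Terminal stock prices: S_uu = 252.3, S_ud = 104.4, S_dd = 43.2
Terminal payoffs (K − S): max(-127.3, 0) = 0, max(20.6, 0) = 20.6, max(81.8, 0) = 81.8
Node u (S = 174): continuation = 1/1.02·[0.4941·0.0000 + 0.5059·20.6000] = 10.2168; exercise value = 0.0000 ≤ continuation, so V_u = 10.2168
Node d (S = 72): continuation = 1/1.02·[0.4941·20.6000 + 0.5059·81.8000] = 50.5490; exercise value = 53.0000 > continuation, so V_d = 53.0000 (exercise)
Node 0 (S = 120): continuation = 1/1.02·[0.4941·10.2168 + 0.5059·53.0000] = 31.2354; exercise value = 5.0000 ≤ continuation, so V_0 = 31.2354

£31.24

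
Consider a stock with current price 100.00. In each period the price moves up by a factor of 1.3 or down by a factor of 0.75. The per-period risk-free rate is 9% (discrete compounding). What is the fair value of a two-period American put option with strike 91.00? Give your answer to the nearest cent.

5.60

Risk-neutral probability p = (1 + 0.09 − 0.75)/(1.3 − 0.75) = 0.3400/0.5500 = 0.6182
Terminal stock prices: S_uu = 169, S_ud = 97.5, S_dd = 56.25
Terminal payoffs (K − S): max(-78, 0) = 0, max(-6.5, 0) = 0, max(34.75, 0) = 34.75
Node u (S = 130): continuation = 1/1.09·[0.6182·0.0000 + 0.3818·0.0000] = 0.0000; exercise value = 0.0000 ≤ continuation, so V_u = 0.0000
Node d (S = 75): continuation = 1/1.09·[0.6182·0.0000 + 0.3818·34.7500] = 12.1726; exercise value = 16.0000 > continuation, so V_d = 16.0000 (exercise)
Node 0 (S = 100): continuation = 1/1.09·[0.6182·0.0000 + 0.3818·16.0000] = 5.6047; exercise value = 0.0000 ≤ continuation, so V_0 = 5.6047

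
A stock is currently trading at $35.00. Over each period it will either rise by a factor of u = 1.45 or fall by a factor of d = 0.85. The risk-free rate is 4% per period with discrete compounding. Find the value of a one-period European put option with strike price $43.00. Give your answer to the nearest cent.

Risk-neutral probability p = (1 + 0.04 − 0.85)/(1.45 − 0.85) = 0.1900/0.6000 = 0.3167
Terminal stock prices: S_u = 50.75, S_d = 29.75
Terminal payoffs (K − S): max(-7.75, 0) = 0, max(13.25, 0) = 13.25
Node 0 (S = 35): V_0 = 1/1.04·[0.3167·0.0000 + 0.6833·13.2500] = 8.7059

$8.71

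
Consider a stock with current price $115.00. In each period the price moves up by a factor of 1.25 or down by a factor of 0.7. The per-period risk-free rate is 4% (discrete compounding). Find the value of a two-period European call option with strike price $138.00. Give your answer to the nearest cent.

$14.73

Risk-neutral probability p = (1 + 0.04 − 0.7)/(1.25 − 0.7) = 0.3400/0.5500 = 0.6182
Terminal stock prices: S_uu = 179.7, S_ud = 100.6, S_dd = 56.35
Terminal payoffs (S − K): max(41.69, 0) = 41.69, max(-37.38, 0) = 0, max(-81.65, 0) = 0
Node u (S = 143.8): V_u = 1/1.04·[0.6182·41.6875 + 0.3818·0.0000] = 24.7793
Node d (S = 80.5): V_d = 1/1.04·[0.6182·0.0000 + 0.3818·0.0000] = 0.0000
Node 0 (S = 115): V_0 = 1/1.04·[0.6182·24.7793 + 0.3818·0.0000] = 14.7289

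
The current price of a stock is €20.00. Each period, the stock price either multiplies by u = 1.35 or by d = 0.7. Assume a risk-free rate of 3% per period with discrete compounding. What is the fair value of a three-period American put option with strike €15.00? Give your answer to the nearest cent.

€1.59

Risk-neutral probability p = (1 + 0.03 − 0.7)/(1.35 − 0.7) = 0.3300/0.6500 = 0.5077
Terminal stock prices: S_uuu = 49.21, S_uud = 25.52, S_udd = 13.23, S_ddd = 6.86
Terminal payoffs (K − S): max(-34.21, 0) = 0, max(-10.52, 0) = 0, max(1.77, 0) = 1.77, max(8.14, 0) = 8.14
Node uu (S = 36.45): continuation = 1/1.03·[0.5077·0.0000 + 0.4923·0.0000] = 0.0000; exercise value = 0.0000 ≤ continuation, so V_uu = 0.0000
Node ud (S = 18.9): continuation = 1/1.03·[0.5077·0.0000 + 0.4923·1.7700] = 0.8460; exercise value = 0.0000 ≤ continuation, so V_ud = 0.8460
Node dd (S = 9.8): continuation = 1/1.03·[0.5077·1.7700 + 0.4923·8.1400] = 4.7631; exercise value = 5.2000 > continuation, so V_dd = 5.2000 (exercise)
Node u (S = 27): continuation = 1/1.03·[0.5077·0.0000 + 0.4923·0.8460] = 0.4044; exercise value = 0.0000 ≤ continuation, so V_u = 0.4044
Node d (S = 14): continuation = 1/1.03·[0.5077·0.8460 + 0.4923·5.2000] = 2.9024; exercise value = 1.0000 ≤ continuation, so V_d = 2.9024
Node 0 (S = 20): continuation = 1/1.03·[0.5077·0.4044 + 0.4923·2.9024] = 1.5866; exercise value = 0.0000 ≤ continuation, so V_0 = 1.5866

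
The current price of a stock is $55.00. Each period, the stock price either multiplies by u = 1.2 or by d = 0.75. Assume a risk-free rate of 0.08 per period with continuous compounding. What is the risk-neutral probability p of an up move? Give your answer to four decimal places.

Risk-neutral probability p = (e^0.08 − 0.75)/(1.2 − 0.75) = 0.3333/0.4500 = 0.7406

p = 0.7406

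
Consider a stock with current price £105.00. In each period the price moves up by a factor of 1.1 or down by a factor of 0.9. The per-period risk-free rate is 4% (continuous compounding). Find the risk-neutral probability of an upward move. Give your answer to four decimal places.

p = 0.7041

Risk-neutral probability p = (e^0.04 − 0.9)/(1.1 − 0.9) = 0.1408/0.2000 = 0.7041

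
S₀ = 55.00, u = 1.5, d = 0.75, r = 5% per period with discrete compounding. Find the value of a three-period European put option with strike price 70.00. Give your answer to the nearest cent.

17.54

Risk-neutral probability p = (1 + 0.05 − 0.75)/(1.5 − 0.75) = 0.3000/0.7500 = 0.4000
Terminal stock prices: S_uuu = 185.6, S_uud = 92.81, S_udd = 46.41, S_ddd = 23.2
Terminal payoffs (K − S): max(-115.6, 0) = 0, max(-22.81, 0) = 0, max(23.59, 0) = 23.59, max(46.8, 0) = 46.8
Node uu (S = 123.8): V_uu = 1/1.05·[0.4000·0.0000 + 0.6000·0.0000] = 0.0000
Node ud (S = 61.88): V_ud = 1/1.05·[0.4000·0.0000 + 0.6000·23.5938] = 13.4821
Node dd (S = 30.94): V_dd = 1/1.05·[0.4000·23.5938 + 0.6000·46.7969] = 35.7292
Node u (S = 82.5): V_u = 1/1.05·[0.4000·0.0000 + 0.6000·13.4821] = 7.7041
Node d (S = 41.25): V_d = 1/1.05·[0.4000·13.4821 + 0.6000·35.7292] = 25.5527
Node 0 (S = 55): V_0 = 1/1.05·[0.4000·7.7041 + 0.6000·25.5527] = 17.5364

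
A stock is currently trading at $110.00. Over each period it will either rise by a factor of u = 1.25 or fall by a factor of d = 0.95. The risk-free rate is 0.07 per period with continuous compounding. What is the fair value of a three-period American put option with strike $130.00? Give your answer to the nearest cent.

Risk-neutral probability p = (e^0.07 − 0.95)/(1.25 − 0.95) = 0.1225/0.3000 = 0.4084
Terminal stock prices: S_uuu = 214.8, S_uud = 163.3, S_udd = 124.1, S_ddd = 94.31
Terminal payoffs (K − S): max(-84.84, 0) = 0, max(-33.28, 0) = 0, max(5.906, 0) = 5.906, max(35.69, 0) = 35.69
Node uu (S = 171.9): continuation = e^(−0.07)·[0.4084·0.0000 + 0.5916·0.0000] = 0.0000; exercise value = 0.0000 ≤ continuation, so V_uu = 0.0000
Node ud (S = 130.6): continuation = e^(−0.07)·[0.4084·0.0000 + 0.5916·5.9062] = 3.2581; exercise value = 0.0000 ≤ continuation, so V_ud = 3.2581
Node dd (S = 99.27): continuation = e^(−0.07)·[0.4084·5.9062 + 0.5916·35.6888] = 21.9362; exercise value = 30.7250 > continuation, so V_dd = 30.7250 (exercise)
Node u (S = 137.5): continuation = e^(−0.07)·[0.4084·0.0000 + 0.5916·3.2581] = 1.7973; exercise value = 0.0000 ≤ continuation, so V_u = 1.7973
Node d (S = 104.5): continuation = e^(−0.07)·[0.4084·3.2581 + 0.5916·30.7250] = 18.1897; exercise value = 25.5000 > continuation, so V_d = 25.5000 (exercise)
Node 0 (S = 110): continuation = e^(−0.07)·[0.4084·1.7973 + 0.5916·25.5000] = 14.7512; exercise value = 20.0000 > continuation, so V_0 = 20.0000 (exercise)

$20.00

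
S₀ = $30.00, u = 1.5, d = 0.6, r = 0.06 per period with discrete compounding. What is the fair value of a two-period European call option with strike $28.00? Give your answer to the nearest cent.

$9.18

Risk-neutral probability p = (1 + 0.06 − 0.6)/(1.5 − 0.6) = 0.4600/0.9000 = 0.5111
Terminal stock prices: S_uu = 67.5, S_ud = 27, S_dd = 10.8
Terminal payoffs (S − K): max(39.5, 0) = 39.5, max(-1, 0) = 0, max(-17.2, 0) = 0
Node u (S = 45): V_u = 1/1.06·[0.5111·39.5000 + 0.4889·0.0000] = 19.0461
Node d (S = 18): V_d = 1/1.06·[0.5111·0.0000 + 0.4889·0.0000] = 0.0000
Node 0 (S = 30): V_0 = 1/1.06·[0.5111·19.0461 + 0.4889·0.0000] = 9.1837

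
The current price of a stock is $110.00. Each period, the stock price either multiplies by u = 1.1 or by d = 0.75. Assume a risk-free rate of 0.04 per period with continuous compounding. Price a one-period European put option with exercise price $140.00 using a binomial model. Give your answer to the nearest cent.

$24.51

Risk-neutral probability p = (e^0.04 − 0.75)/(1.1 − 0.75) = 0.2908/0.3500 = 0.8309
Terminal stock prices: S_u = 121, S_d = 82.5
Terminal payoffs (K − S): max(19, 0) = 19, max(57.5, 0) = 57.5
Node 0 (S = 110): V_0 = e^(−0.04)·[0.8309·19.0000 + 0.1691·57.5000] = 24.5105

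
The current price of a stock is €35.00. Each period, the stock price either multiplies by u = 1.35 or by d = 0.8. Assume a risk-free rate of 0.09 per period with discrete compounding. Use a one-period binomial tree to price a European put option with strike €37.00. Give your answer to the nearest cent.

Risk-neutral probability p = (1 + 0.09 − 0.8)/(1.35 − 0.8) = 0.2900/0.5500 = 0.5273
Terminal stock prices: S_u = 47.25, S_d = 28
Terminal payoffs (K − S): max(-10.25, 0) = 0, max(9, 0) = 9
Node 0 (S = 35): V_0 = 1/1.09·[0.5273·0.0000 + 0.4727·9.0000] = 3.9033

€3.90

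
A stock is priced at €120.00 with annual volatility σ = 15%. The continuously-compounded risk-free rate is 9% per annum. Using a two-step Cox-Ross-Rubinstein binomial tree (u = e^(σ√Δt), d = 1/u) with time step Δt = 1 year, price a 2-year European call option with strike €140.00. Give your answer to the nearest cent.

CRR parameters: u = e^(σ√Δt) = e^(0.15·√1) = 1.1618, d = 1/u = 0.8607
Per-period rate: rΔt = 0.09·1 = 0.09, so R = e^0.09 = 1.0942
Risk-neutral probability p = (e^0.09 − 0.8607)/(1.1618 − 0.8607) = 0.2335/0.3011 = 0.7753
Terminal stock prices: S_uu = 162, S_ud = 120, S_dd = 88.9
Terminal payoffs (S − K): max(21.98, 0) = 21.98, max(-20, 0) = 0, max(-51.1, 0) = 0
Node u (S = 139.4): V_u = e^(−0.09)·[0.7753·21.9831 + 0.2247·0.0000] = 15.5768
Node d (S = 103.3): V_d = e^(−0.09)·[0.7753·0.0000 + 0.2247·0.0000] = 0.0000
Node 0 (S = 120): V_0 = e^(−0.09)·[0.7753·15.5768 + 0.2247·0.0000] = 11.0374

€11.04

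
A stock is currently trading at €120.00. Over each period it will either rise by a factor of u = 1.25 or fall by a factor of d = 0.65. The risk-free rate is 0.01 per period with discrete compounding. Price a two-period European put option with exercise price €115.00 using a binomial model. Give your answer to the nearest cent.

€18.32

Risk-neutral probability p = (1 + 0.01 − 0.65)/(1.25 − 0.65) = 0.3600/0.6000 = 0.6000
Terminal stock prices: S_uu = 187.5, S_ud = 97.5, S_dd = 50.7
Terminal payoffs (K − S): max(-72.5, 0) = 0, max(17.5, 0) = 17.5, max(64.3, 0) = 64.3
Node u (S = 150): V_u = 1/1.01·[0.6000·0.0000 + 0.4000·17.5000] = 6.9307
Node d (S = 78): V_d = 1/1.01·[0.6000·17.5000 + 0.4000·64.3000] = 35.8614
Node 0 (S = 120): V_0 = 1/1.01·[0.6000·6.9307 + 0.4000·35.8614] = 18.3198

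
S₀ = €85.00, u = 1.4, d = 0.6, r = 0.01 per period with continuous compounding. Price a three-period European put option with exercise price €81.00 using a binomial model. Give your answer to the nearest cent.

Risk-neutral probability p = (e^0.01 − 0.6)/(1.4 − 0.6) = 0.4101/0.8000 = 0.5126
Terminal stock prices: S_uuu = 233.2, S_uud = 99.96, S_udd = 42.84, S_ddd = 18.36
Terminal payoffs (K − S): max(-152.2, 0) = 0, max(-18.96, 0) = 0, max(38.16, 0) = 38.16, max(62.64, 0) = 62.64
Node uu (S = 166.6): V_uu = e^(−0.01)·[0.5126·0.0000 + 0.4874·0.0000] = 0.0000
Node ud (S = 71.4): V_ud = e^(−0.01)·[0.5126·0.0000 + 0.4874·38.1600] = 18.4155
Node dd (S = 30.6): V_dd = e^(−0.01)·[0.5126·38.1600 + 0.4874·62.6400] = 49.5940
Node u (S = 119): V_u = e^(−0.01)·[0.5126·0.0000 + 0.4874·18.4155] = 8.8871
Node d (S = 51): V_d = e^(−0.01)·[0.5126·18.4155 + 0.4874·49.5940] = 33.2786
Node 0 (S = 85): V_0 = e^(−0.01)·[0.5126·8.8871 + 0.4874·33.2786] = 20.5697

€20.57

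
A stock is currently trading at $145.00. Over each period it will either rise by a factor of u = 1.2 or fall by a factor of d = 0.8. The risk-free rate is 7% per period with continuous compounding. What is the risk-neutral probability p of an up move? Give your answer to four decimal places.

Risk-neutral probability p = (e^0.07 − 0.8)/(1.2 − 0.8) = 0.2725/0.4000 = 0.6813

p = 0.6813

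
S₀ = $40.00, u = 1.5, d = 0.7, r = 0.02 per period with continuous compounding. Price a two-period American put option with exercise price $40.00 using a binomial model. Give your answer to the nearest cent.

Risk-neutral probability p = (e^0.02 − 0.7)/(1.5 − 0.7) = 0.3202/0.8000 = 0.4003
Terminal stock prices: S_uu = 90, S_ud = 42, S_dd = 19.6
Terminal payoffs (K − S): max(-50, 0) = 0, max(-2, 0) = 0, max(20.4, 0) = 20.4
Node u (S = 60): continuation = e^(−0.02)·[0.4003·0.0000 + 0.5997·0.0000] = 0.0000; exercise value = 0.0000 ≤ continuation, so V_u = 0.0000
Node d (S = 28): continuation = e^(−0.02)·[0.4003·0.0000 + 0.5997·20.4000] = 11.9926; exercise value = 12.0000 > continuation, so V_d = 12.0000 (exercise)
Node 0 (S = 40): continuation = e^(−0.02)·[0.4003·0.0000 + 0.5997·12.0000] = 7.0545; exercise value = 0.0000 ≤ continuation, so V_0 = 7.0545

$7.05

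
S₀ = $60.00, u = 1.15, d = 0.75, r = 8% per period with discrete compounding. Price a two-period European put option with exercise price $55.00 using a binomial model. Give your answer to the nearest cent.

Risk-neutral probability p = (1 + 0.08 − 0.75)/(1.15 − 0.75) = 0.3300/0.4000 = 0.8250
Terminal stock prices: S_uu = 79.35, S_ud = 51.75, S_dd = 33.75
Terminal payoffs (K − S): max(-24.35, 0) = 0, max(3.25, 0) = 3.25, max(21.25, 0) = 21.25
Node u (S = 69): V_u = 1/1.08·[0.8250·0.0000 + 0.1750·3.2500] = 0.5266
Node d (S = 45): V_d = 1/1.08·[0.8250·3.2500 + 0.1750·21.2500] = 5.9259
Node 0 (S = 60): V_0 = 1/1.08·[0.8250·0.5266 + 0.1750·5.9259] = 1.3625

$1.36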